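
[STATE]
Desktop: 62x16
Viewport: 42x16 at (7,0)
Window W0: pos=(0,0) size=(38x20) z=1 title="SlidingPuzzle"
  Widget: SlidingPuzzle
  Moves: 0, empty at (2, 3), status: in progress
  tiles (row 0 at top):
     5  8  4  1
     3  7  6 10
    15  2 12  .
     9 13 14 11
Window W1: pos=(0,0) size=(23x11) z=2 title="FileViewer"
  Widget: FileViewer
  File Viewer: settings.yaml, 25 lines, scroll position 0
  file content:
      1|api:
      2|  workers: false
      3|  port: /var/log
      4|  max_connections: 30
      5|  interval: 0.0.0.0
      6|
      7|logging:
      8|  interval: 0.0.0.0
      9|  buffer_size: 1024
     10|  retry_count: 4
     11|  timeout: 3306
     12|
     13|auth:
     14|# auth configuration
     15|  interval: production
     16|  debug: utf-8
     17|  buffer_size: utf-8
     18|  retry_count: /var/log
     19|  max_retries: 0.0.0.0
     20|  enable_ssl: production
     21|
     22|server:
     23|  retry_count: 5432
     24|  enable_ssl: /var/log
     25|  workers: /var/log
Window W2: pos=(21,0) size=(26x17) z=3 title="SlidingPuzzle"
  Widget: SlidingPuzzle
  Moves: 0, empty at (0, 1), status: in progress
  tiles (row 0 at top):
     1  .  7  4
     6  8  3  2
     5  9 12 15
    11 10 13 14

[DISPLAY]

━━━━━━━━━━━━━━┏━━━━━━━━━━━━━━━━━━━━━━━━┓  
iewer         ┃ SlidingPuzzle          ┃  
──────────────┠────────────────────────┨  
              ┃┌────┬────┬────┬────┐   ┃  
ers: false    ┃│  1 │    │  7 │  4 │   ┃  
: /var/log    ┃├────┼────┼────┼────┤   ┃  
connections: 3┃│  6 │  8 │  3 │  2 │   ┃  
rval: 0.0.0.0 ┃├────┼────┼────┼────┤   ┃  
              ┃│  5 │  9 │ 12 │ 15 │   ┃  
g:            ┃├────┼────┼────┼────┤   ┃  
━━━━━━━━━━━━━━┃│ 11 │ 10 │ 13 │ 14 │   ┃  
────┴────┴────┃└────┴────┴────┴────┘   ┃  
 0            ┃Moves: 0                ┃  
              ┃                        ┃  
              ┃                        ┃  
              ┃                        ┃  


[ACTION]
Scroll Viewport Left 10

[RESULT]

┏━━━━━━━━━━━━━━━━━━━━┏━━━━━━━━━━━━━━━━━━━━
┃ FileViewer         ┃ SlidingPuzzle      
┠────────────────────┠────────────────────
┃api:                ┃┌────┬────┬────┬────
┃  workers: false    ┃│  1 │    │  7 │  4 
┃  port: /var/log    ┃├────┼────┼────┼────
┃  max_connections: 3┃│  6 │  8 │  3 │  2 
┃  interval: 0.0.0.0 ┃├────┼────┼────┼────
┃                    ┃│  5 │  9 │ 12 │ 15 
┃logging:            ┃├────┼────┼────┼────
┗━━━━━━━━━━━━━━━━━━━━┃│ 11 │ 10 │ 13 │ 14 
┃└────┴────┴────┴────┃└────┴────┴────┴────
┃Moves: 0            ┃Moves: 0            
┃                    ┃                    
┃                    ┃                    
┃                    ┃                    


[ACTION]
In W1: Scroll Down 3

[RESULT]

┏━━━━━━━━━━━━━━━━━━━━┏━━━━━━━━━━━━━━━━━━━━
┃ FileViewer         ┃ SlidingPuzzle      
┠────────────────────┠────────────────────
┃  max_connections: 3┃┌────┬────┬────┬────
┃  interval: 0.0.0.0 ┃│  1 │    │  7 │  4 
┃                    ┃├────┼────┼────┼────
┃logging:            ┃│  6 │  8 │  3 │  2 
┃  interval: 0.0.0.0 ┃├────┼────┼────┼────
┃  buffer_size: 1024 ┃│  5 │  9 │ 12 │ 15 
┃  retry_count: 4    ┃├────┼────┼────┼────
┗━━━━━━━━━━━━━━━━━━━━┃│ 11 │ 10 │ 13 │ 14 
┃└────┴────┴────┴────┃└────┴────┴────┴────
┃Moves: 0            ┃Moves: 0            
┃                    ┃                    
┃                    ┃                    
┃                    ┃                    


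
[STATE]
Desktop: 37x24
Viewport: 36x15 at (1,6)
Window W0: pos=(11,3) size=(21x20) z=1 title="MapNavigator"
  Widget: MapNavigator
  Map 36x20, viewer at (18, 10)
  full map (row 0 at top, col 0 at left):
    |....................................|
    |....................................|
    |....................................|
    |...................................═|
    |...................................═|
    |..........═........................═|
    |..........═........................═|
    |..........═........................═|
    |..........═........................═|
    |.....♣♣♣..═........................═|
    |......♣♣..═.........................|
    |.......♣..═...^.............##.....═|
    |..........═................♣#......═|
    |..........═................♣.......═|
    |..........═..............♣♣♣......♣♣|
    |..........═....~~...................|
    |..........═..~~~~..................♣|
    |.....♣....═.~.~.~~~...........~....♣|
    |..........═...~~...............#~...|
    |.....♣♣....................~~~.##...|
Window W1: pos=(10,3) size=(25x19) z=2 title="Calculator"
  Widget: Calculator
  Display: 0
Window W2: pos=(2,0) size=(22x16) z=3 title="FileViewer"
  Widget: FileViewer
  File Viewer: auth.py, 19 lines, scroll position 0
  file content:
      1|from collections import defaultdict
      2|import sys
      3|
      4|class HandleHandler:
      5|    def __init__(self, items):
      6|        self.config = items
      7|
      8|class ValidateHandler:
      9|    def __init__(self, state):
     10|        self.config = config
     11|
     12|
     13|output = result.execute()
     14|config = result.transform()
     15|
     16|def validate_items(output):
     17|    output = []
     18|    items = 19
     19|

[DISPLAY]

 ┃class HandleHandler░┃         0┃  
 ┃    def __init__(se░┃───┐      ┃  
 ┃        self.config░┃ ÷ │      ┃  
 ┃                   ░┃───┤      ┃  
 ┃class ValidateHandl░┃ × │      ┃  
 ┃    def __init__(se░┃───┤      ┃  
 ┃        self.config░┃ - │      ┃  
 ┃                   ░┃───┤      ┃  
 ┃                   ▼┃ + │      ┃  
 ┗━━━━━━━━━━━━━━━━━━━━┛───┤      ┃  
         ┃│ C │ MC│ MR│ M+│      ┃  
         ┃└───┴───┴───┴───┘      ┃  
         ┃                       ┃  
         ┃                       ┃  
         ┃                       ┃  


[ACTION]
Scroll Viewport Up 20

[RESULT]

 ┏━━━━━━━━━━━━━━━━━━━━┓             
 ┃ FileViewer         ┃             
 ┠────────────────────┨             
 ┃from collections im▲┃━━━━━━━━━━┓  
 ┃import sys         █┃          ┃  
 ┃                   ░┃──────────┨  
 ┃class HandleHandler░┃         0┃  
 ┃    def __init__(se░┃───┐      ┃  
 ┃        self.config░┃ ÷ │      ┃  
 ┃                   ░┃───┤      ┃  
 ┃class ValidateHandl░┃ × │      ┃  
 ┃    def __init__(se░┃───┤      ┃  
 ┃        self.config░┃ - │      ┃  
 ┃                   ░┃───┤      ┃  
 ┃                   ▼┃ + │      ┃  


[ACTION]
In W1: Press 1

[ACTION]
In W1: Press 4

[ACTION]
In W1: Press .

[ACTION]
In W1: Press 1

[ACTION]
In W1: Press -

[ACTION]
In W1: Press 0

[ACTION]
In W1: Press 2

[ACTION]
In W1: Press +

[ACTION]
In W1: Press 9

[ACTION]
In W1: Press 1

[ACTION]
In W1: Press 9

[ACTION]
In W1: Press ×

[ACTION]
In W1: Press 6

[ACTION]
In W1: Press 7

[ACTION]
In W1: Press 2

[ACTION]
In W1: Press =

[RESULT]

 ┏━━━━━━━━━━━━━━━━━━━━┓             
 ┃ FileViewer         ┃             
 ┠────────────────────┨             
 ┃from collections im▲┃━━━━━━━━━━┓  
 ┃import sys         █┃          ┃  
 ┃                   ░┃──────────┨  
 ┃class HandleHandler░┃  625699.2┃  
 ┃    def __init__(se░┃───┐      ┃  
 ┃        self.config░┃ ÷ │      ┃  
 ┃                   ░┃───┤      ┃  
 ┃class ValidateHandl░┃ × │      ┃  
 ┃    def __init__(se░┃───┤      ┃  
 ┃        self.config░┃ - │      ┃  
 ┃                   ░┃───┤      ┃  
 ┃                   ▼┃ + │      ┃  


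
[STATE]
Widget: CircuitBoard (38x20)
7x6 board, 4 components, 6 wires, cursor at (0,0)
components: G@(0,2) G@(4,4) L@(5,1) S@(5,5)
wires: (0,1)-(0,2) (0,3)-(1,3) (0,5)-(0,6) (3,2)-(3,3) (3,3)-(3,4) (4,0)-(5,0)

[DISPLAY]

   0 1 2 3 4 5 6                      
0  [.]  · ─ G   ·       · ─ ·         
                │                     
1               ·                     
                                      
2                                     
                                      
3           · ─ · ─ ·                 
                                      
4   ·               G                 
    │                                 
5   ·   L               S             
Cursor: (0,0)                         
                                      
                                      
                                      
                                      
                                      
                                      
                                      


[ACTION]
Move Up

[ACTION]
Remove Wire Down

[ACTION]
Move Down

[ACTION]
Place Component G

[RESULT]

   0 1 2 3 4 5 6                      
0       · ─ G   ·       · ─ ·         
                │                     
1  [G]          ·                     
                                      
2                                     
                                      
3           · ─ · ─ ·                 
                                      
4   ·               G                 
    │                                 
5   ·   L               S             
Cursor: (1,0)                         
                                      
                                      
                                      
                                      
                                      
                                      
                                      


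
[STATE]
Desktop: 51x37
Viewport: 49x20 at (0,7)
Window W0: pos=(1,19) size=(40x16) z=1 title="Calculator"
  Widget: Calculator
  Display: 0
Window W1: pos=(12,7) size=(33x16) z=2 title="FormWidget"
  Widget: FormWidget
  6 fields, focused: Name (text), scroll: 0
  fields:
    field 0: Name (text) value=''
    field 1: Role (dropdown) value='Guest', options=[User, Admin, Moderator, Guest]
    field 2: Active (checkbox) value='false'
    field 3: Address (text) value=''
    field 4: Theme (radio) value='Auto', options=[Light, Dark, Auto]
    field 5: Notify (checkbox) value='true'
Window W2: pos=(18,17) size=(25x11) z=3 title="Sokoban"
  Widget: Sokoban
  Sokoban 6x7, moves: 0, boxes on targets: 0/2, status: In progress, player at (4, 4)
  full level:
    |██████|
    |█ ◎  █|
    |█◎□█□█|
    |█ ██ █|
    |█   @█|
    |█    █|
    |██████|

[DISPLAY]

            ┏━━━━━━━━━━━━━━━━━━━━━━━━━━━━━━━┓    
            ┃ FormWidget                    ┃    
            ┠───────────────────────────────┨    
            ┃> Name:       [               ]┃    
            ┃  Role:       [Guest         ▼]┃    
            ┃  Active:     [ ]              ┃    
            ┃  Address:    [               ]┃    
            ┃  Theme:      ( ) Light  ( ) Da┃    
            ┃  Notify:     [x]              ┃    
            ┃                               ┃    
            ┃     ┏━━━━━━━━━━━━━━━━━━━━━━━┓ ┃    
            ┃     ┃ Sokoban               ┃ ┃    
 ┏━━━━━━━━━━┃     ┠───────────────────────┨ ┃    
 ┃ Calculato┃     ┃██████                 ┃ ┃    
 ┠──────────┃     ┃█ ◎  █                 ┃ ┃    
 ┃          ┗━━━━━┃█◎□█□█                 ┃━┛    
 ┃┌───┬───┬───┬───┃█ ██ █                 ┃      
 ┃│ 7 │ 8 │ 9 │ ÷ ┃█   @█                 ┃      
 ┃├───┼───┼───┼───┃█    █                 ┃      
 ┃│ 4 │ 5 │ 6 │ × ┃██████                 ┃      


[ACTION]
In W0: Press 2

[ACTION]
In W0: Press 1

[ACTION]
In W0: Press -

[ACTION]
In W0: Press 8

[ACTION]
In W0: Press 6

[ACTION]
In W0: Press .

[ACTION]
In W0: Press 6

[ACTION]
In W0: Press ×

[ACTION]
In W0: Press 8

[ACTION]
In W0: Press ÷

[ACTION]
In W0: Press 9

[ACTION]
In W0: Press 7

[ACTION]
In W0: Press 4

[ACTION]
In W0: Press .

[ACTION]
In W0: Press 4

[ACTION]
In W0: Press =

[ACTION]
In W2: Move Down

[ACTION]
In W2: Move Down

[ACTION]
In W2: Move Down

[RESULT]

            ┏━━━━━━━━━━━━━━━━━━━━━━━━━━━━━━━┓    
            ┃ FormWidget                    ┃    
            ┠───────────────────────────────┨    
            ┃> Name:       [               ]┃    
            ┃  Role:       [Guest         ▼]┃    
            ┃  Active:     [ ]              ┃    
            ┃  Address:    [               ]┃    
            ┃  Theme:      ( ) Light  ( ) Da┃    
            ┃  Notify:     [x]              ┃    
            ┃                               ┃    
            ┃     ┏━━━━━━━━━━━━━━━━━━━━━━━┓ ┃    
            ┃     ┃ Sokoban               ┃ ┃    
 ┏━━━━━━━━━━┃     ┠───────────────────────┨ ┃    
 ┃ Calculato┃     ┃██████                 ┃ ┃    
 ┠──────────┃     ┃█ ◎  █                 ┃ ┃    
 ┃          ┗━━━━━┃█◎□█□█                 ┃━┛    
 ┃┌───┬───┬───┬───┃█ ██ █                 ┃      
 ┃│ 7 │ 8 │ 9 │ ÷ ┃█    █                 ┃      
 ┃├───┼───┼───┼───┃█   @█                 ┃      
 ┃│ 4 │ 5 │ 6 │ × ┃██████                 ┃      


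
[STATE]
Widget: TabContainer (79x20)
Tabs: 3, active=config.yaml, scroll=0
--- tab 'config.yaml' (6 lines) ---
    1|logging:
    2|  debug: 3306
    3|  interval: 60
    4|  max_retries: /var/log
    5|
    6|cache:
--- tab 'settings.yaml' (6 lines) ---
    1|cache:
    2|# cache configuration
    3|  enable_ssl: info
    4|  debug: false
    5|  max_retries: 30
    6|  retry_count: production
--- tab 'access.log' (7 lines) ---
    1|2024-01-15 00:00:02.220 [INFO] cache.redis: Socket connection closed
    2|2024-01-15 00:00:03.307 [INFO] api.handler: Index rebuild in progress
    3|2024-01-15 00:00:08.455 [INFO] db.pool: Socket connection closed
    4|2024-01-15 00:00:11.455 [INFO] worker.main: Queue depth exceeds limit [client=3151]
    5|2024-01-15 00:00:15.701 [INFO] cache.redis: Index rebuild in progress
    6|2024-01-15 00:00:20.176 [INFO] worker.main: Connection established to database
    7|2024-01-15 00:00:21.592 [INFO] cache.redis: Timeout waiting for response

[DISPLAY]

[config.yaml]│ settings.yaml │ access.log                                      
───────────────────────────────────────────────────────────────────────────────
logging:                                                                       
  debug: 3306                                                                  
  interval: 60                                                                 
  max_retries: /var/log                                                        
                                                                               
cache:                                                                         
                                                                               
                                                                               
                                                                               
                                                                               
                                                                               
                                                                               
                                                                               
                                                                               
                                                                               
                                                                               
                                                                               
                                                                               


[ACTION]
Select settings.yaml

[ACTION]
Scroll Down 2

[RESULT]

 config.yaml │[settings.yaml]│ access.log                                      
───────────────────────────────────────────────────────────────────────────────
  enable_ssl: info                                                             
  debug: false                                                                 
  max_retries: 30                                                              
  retry_count: production                                                      
                                                                               
                                                                               
                                                                               
                                                                               
                                                                               
                                                                               
                                                                               
                                                                               
                                                                               
                                                                               
                                                                               
                                                                               
                                                                               
                                                                               


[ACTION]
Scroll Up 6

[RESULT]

 config.yaml │[settings.yaml]│ access.log                                      
───────────────────────────────────────────────────────────────────────────────
cache:                                                                         
# cache configuration                                                          
  enable_ssl: info                                                             
  debug: false                                                                 
  max_retries: 30                                                              
  retry_count: production                                                      
                                                                               
                                                                               
                                                                               
                                                                               
                                                                               
                                                                               
                                                                               
                                                                               
                                                                               
                                                                               
                                                                               
                                                                               


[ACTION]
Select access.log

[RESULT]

 config.yaml │ settings.yaml │[access.log]                                     
───────────────────────────────────────────────────────────────────────────────
2024-01-15 00:00:02.220 [INFO] cache.redis: Socket connection closed           
2024-01-15 00:00:03.307 [INFO] api.handler: Index rebuild in progress          
2024-01-15 00:00:08.455 [INFO] db.pool: Socket connection closed               
2024-01-15 00:00:11.455 [INFO] worker.main: Queue depth exceeds limit [client=3
2024-01-15 00:00:15.701 [INFO] cache.redis: Index rebuild in progress          
2024-01-15 00:00:20.176 [INFO] worker.main: Connection established to database 
2024-01-15 00:00:21.592 [INFO] cache.redis: Timeout waiting for response       
                                                                               
                                                                               
                                                                               
                                                                               
                                                                               
                                                                               
                                                                               
                                                                               
                                                                               
                                                                               
                                                                               


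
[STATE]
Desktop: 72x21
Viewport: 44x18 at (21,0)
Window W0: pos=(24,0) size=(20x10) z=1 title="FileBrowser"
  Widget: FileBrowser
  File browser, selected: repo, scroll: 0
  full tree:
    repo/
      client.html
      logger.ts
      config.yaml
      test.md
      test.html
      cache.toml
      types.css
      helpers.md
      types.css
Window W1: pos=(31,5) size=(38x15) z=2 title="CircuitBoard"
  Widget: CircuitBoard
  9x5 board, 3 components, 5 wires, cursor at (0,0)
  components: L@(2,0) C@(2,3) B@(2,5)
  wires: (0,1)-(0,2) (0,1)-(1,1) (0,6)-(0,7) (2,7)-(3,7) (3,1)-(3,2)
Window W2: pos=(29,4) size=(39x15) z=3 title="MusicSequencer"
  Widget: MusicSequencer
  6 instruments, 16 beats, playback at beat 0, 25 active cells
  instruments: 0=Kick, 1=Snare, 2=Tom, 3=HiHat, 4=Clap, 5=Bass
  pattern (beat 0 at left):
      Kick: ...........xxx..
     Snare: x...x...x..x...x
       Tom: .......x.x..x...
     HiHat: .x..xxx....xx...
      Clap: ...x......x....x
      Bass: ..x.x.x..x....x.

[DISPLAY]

   ┏━━━━━━━━━━━━━━━━━━┓                     
   ┃ FileBrowser      ┃                     
   ┠──────────────────┨                     
   ┃> [-] repo/       ┃                     
   ┃    ┏━━━━━━━━━━━━━━━━━━━━━━━━━━━━━━━━━━━
   ┃    ┃ MusicSequencer                    
   ┃    ┠───────────────────────────────────
   ┃    ┃      ▼123456789012345             
   ┃    ┃  Kick···········███··             
   ┗━━━━┃ Snare█···█···█··█···█             
        ┃   Tom·······█·█··█···             
        ┃ HiHat·█··███····██···             
        ┃  Clap···█······█····█             
        ┃  Bass··█·█·█··█····█·             
        ┃                                   
        ┃                                   
        ┃                                   
        ┃                                   


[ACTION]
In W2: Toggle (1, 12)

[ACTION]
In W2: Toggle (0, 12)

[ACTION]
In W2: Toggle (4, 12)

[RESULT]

   ┏━━━━━━━━━━━━━━━━━━┓                     
   ┃ FileBrowser      ┃                     
   ┠──────────────────┨                     
   ┃> [-] repo/       ┃                     
   ┃    ┏━━━━━━━━━━━━━━━━━━━━━━━━━━━━━━━━━━━
   ┃    ┃ MusicSequencer                    
   ┃    ┠───────────────────────────────────
   ┃    ┃      ▼123456789012345             
   ┃    ┃  Kick···········█·█··             
   ┗━━━━┃ Snare█···█···█··██··█             
        ┃   Tom·······█·█··█···             
        ┃ HiHat·█··███····██···             
        ┃  Clap···█······█·█··█             
        ┃  Bass··█·█·█··█····█·             
        ┃                                   
        ┃                                   
        ┃                                   
        ┃                                   


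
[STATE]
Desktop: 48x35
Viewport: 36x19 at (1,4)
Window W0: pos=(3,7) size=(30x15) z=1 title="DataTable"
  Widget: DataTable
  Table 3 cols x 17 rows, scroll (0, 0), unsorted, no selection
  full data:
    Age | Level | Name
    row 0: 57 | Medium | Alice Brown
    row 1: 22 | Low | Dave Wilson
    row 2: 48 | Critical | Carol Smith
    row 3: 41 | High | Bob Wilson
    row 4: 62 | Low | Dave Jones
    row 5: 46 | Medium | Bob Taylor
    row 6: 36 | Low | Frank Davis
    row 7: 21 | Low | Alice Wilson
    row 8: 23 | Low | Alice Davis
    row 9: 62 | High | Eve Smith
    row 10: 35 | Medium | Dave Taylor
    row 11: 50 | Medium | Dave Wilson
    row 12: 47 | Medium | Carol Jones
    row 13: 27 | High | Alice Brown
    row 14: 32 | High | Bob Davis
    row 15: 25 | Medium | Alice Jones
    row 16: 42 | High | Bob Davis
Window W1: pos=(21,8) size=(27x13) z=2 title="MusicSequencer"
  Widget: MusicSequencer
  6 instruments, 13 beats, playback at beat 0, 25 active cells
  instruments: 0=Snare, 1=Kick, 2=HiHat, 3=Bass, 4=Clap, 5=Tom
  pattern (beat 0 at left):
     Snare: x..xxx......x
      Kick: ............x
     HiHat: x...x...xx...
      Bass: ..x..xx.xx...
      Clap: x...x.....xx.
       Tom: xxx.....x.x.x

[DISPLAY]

                                    
                                    
                                    
  ┏━━━━━━━━━━━━━━━━━━━━━━━━━━━━┓    
  ┃ DataTable       ┏━━━━━━━━━━━━━━━
  ┠─────────────────┃ MusicSequencer
  ┃Age│Level   │Name┠───────────────
  ┃───┼────────┼────┃      ▼12345678
  ┃57 │Medium  │Alic┃ Snare█··███···
  ┃22 │Low     │Dave┃  Kick·········
  ┃48 │Critical│Caro┃ HiHat█···█···█
  ┃41 │High    │Bob ┃  Bass··█··██·█
  ┃62 │Low     │Dave┃  Clap█···█····
  ┃46 │Medium  │Bob ┃   Tom███·····█
  ┃36 │Low     │Fran┃               
  ┃21 │Low     │Alic┃               
  ┃23 │Low     │Alic┗━━━━━━━━━━━━━━━
  ┗━━━━━━━━━━━━━━━━━━━━━━━━━━━━┛    
                                    


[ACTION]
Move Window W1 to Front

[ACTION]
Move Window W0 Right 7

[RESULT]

                                    
                                    
                                    
         ┏━━━━━━━━━━━━━━━━━━━━━━━━━━
         ┃ DataTable┏━━━━━━━━━━━━━━━
         ┠──────────┃ MusicSequencer
         ┃Age│Level ┠───────────────
         ┃───┼──────┃      ▼12345678
         ┃57 │Medium┃ Snare█··███···
         ┃22 │Low   ┃  Kick·········
         ┃48 │Critic┃ HiHat█···█···█
         ┃41 │High  ┃  Bass··█··██·█
         ┃62 │Low   ┃  Clap█···█····
         ┃46 │Medium┃   Tom███·····█
         ┃36 │Low   ┃               
         ┃21 │Low   ┃               
         ┃23 │Low   ┗━━━━━━━━━━━━━━━
         ┗━━━━━━━━━━━━━━━━━━━━━━━━━━
                                    


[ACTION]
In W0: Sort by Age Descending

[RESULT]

                                    
                                    
                                    
         ┏━━━━━━━━━━━━━━━━━━━━━━━━━━
         ┃ DataTable┏━━━━━━━━━━━━━━━
         ┠──────────┃ MusicSequencer
         ┃Ag▼│Level ┠───────────────
         ┃───┼──────┃      ▼12345678
         ┃62 │Low   ┃ Snare█··███···
         ┃62 │High  ┃  Kick·········
         ┃57 │Medium┃ HiHat█···█···█
         ┃50 │Medium┃  Bass··█··██·█
         ┃48 │Critic┃  Clap█···█····
         ┃47 │Medium┃   Tom███·····█
         ┃46 │Medium┃               
         ┃42 │High  ┃               
         ┃41 │High  ┗━━━━━━━━━━━━━━━
         ┗━━━━━━━━━━━━━━━━━━━━━━━━━━
                                    


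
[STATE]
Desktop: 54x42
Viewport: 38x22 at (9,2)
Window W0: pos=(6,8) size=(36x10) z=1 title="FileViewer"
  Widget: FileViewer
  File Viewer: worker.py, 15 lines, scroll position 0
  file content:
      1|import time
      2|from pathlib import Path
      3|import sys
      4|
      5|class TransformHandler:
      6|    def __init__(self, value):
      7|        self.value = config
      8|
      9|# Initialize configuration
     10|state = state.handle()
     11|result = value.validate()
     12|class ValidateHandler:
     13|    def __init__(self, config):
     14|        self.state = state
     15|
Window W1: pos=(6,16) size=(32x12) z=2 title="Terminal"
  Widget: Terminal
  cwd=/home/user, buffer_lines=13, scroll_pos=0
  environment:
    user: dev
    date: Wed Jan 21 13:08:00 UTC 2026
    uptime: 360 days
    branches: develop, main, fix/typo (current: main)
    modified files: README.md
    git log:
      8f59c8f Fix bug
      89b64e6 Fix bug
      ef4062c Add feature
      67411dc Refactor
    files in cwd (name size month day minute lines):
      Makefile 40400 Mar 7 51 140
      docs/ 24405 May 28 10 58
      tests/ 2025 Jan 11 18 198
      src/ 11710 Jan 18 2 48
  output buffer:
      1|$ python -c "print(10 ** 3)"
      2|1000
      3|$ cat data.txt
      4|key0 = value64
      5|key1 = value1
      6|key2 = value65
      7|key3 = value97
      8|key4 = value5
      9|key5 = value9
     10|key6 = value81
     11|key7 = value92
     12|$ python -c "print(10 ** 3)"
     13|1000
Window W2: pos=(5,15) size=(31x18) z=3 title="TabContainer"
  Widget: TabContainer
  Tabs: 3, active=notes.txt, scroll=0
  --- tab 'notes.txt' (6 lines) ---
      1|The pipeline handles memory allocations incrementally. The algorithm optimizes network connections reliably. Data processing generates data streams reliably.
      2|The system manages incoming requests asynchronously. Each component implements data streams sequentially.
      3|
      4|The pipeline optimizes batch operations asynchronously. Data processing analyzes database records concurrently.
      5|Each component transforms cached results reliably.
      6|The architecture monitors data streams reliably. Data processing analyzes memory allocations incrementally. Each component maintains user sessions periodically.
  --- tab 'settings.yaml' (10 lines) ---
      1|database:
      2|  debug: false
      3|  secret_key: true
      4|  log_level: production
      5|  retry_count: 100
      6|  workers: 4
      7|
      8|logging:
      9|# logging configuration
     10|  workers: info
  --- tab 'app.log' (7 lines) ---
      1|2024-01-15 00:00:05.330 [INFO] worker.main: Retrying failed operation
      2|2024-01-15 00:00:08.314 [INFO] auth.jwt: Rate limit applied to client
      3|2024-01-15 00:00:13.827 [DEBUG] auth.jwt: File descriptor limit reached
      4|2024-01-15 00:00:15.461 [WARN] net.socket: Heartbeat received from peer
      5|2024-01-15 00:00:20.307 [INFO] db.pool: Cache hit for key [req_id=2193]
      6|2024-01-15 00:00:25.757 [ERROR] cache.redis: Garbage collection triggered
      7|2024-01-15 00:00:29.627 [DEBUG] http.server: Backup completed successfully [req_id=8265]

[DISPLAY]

                                      
                                      
                                      
                                      
                                      
                                      
━━━━━━━━━━━━━━━━━━━━━━━━━━━━━━━━┓     
ileViewer                       ┃     
────────────────────────────────┨     
port time                      ▲┃     
om pathlib import Path         █┃     
port sys                       ░┃     
                               ░┃     
━━━━━━━━━━━━━━━━━━━━━━━━━━┓    ░┃     
bContainer                ┃━┓  ▼┃     
──────────────────────────┨ ┃━━━┛     
tes.txt]│ settings.yaml │ ┃─┨         
──────────────────────────┃ ┃         
 pipeline handles memory a┃ ┃         
 system manages incoming r┃ ┃         
                          ┃ ┃         
 pipeline optimizes batch ┃ ┃         


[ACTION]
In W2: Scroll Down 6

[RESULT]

                                      
                                      
                                      
                                      
                                      
                                      
━━━━━━━━━━━━━━━━━━━━━━━━━━━━━━━━┓     
ileViewer                       ┃     
────────────────────────────────┨     
port time                      ▲┃     
om pathlib import Path         █┃     
port sys                       ░┃     
                               ░┃     
━━━━━━━━━━━━━━━━━━━━━━━━━━┓    ░┃     
bContainer                ┃━┓  ▼┃     
──────────────────────────┨ ┃━━━┛     
tes.txt]│ settings.yaml │ ┃─┨         
──────────────────────────┃ ┃         
 architecture monitors dat┃ ┃         
                          ┃ ┃         
                          ┃ ┃         
                          ┃ ┃         


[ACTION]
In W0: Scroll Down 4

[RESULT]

                                      
                                      
                                      
                                      
                                      
                                      
━━━━━━━━━━━━━━━━━━━━━━━━━━━━━━━━┓     
ileViewer                       ┃     
────────────────────────────────┨     
ass TransformHandler:          ▲┃     
  def __init__(self, value):   ░┃     
      self.value = config      █┃     
                               ░┃     
━━━━━━━━━━━━━━━━━━━━━━━━━━┓    ░┃     
bContainer                ┃━┓  ▼┃     
──────────────────────────┨ ┃━━━┛     
tes.txt]│ settings.yaml │ ┃─┨         
──────────────────────────┃ ┃         
 architecture monitors dat┃ ┃         
                          ┃ ┃         
                          ┃ ┃         
                          ┃ ┃         


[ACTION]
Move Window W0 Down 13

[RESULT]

                                      
                                      
                                      
                                      
                                      
                                      
                                      
                                      
                                      
                                      
                                      
                                      
                                      
━━━━━━━━━━━━━━━━━━━━━━━━━━┓           
bContainer                ┃━┓         
──────────────────────────┨ ┃         
tes.txt]│ settings.yaml │ ┃─┨         
──────────────────────────┃ ┃         
 architecture monitors dat┃ ┃         
                          ┃ ┃━━━┓     
                          ┃ ┃   ┃     
                          ┃ ┃───┨     


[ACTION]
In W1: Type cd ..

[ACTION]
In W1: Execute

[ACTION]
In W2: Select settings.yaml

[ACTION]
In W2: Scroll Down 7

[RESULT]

                                      
                                      
                                      
                                      
                                      
                                      
                                      
                                      
                                      
                                      
                                      
                                      
                                      
━━━━━━━━━━━━━━━━━━━━━━━━━━┓           
bContainer                ┃━┓         
──────────────────────────┨ ┃         
tes.txt │[settings.yaml]│ ┃─┨         
──────────────────────────┃ ┃         
ging:                     ┃ ┃         
ogging configuration      ┃ ┃━━━┓     
orkers: info              ┃ ┃   ┃     
                          ┃ ┃───┨     
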